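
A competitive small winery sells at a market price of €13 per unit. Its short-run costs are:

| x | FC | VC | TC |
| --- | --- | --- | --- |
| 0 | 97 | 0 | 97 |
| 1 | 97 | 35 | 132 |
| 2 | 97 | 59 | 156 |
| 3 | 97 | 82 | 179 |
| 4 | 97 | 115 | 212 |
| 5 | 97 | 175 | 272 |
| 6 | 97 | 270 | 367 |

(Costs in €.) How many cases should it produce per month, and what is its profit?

x = 0 (shut down); profit = -€97

Compute π = P·x − TC at each output: x=0: -97; x=1: -119; x=2: -130; x=3: -140; x=4: -160; x=5: -207; x=6: -289.
Profit is highest at x = 0. Equivalently, the lowest AVC in the table is 82/3 ≈ €27.33 at x = 3, and P = €13 falls below it — price never covers variable cost, so the firm shuts down and loses only its fixed cost.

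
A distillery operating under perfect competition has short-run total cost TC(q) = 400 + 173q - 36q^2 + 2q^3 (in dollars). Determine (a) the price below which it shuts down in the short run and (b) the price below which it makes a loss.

AVC = 173 - 36q + 2q^2; minimized at q = 9, giving min AVC = $11. That is the shutdown price.
ATC = 400/q + 173 - 36q + 2q^2. Setting dATC/dq = −400/q^2 − 36 + 4q = 0 gives q = 10 (since 4·10^3 − 36·10^2 = 400).
min ATC = 400/10 + 173 − 36·10 + 2·10^2 = $53. That is the break-even price.
Between these two prices the firm operates at a loss; above $53 it earns a profit.

Shutdown price = $11; break-even price = $53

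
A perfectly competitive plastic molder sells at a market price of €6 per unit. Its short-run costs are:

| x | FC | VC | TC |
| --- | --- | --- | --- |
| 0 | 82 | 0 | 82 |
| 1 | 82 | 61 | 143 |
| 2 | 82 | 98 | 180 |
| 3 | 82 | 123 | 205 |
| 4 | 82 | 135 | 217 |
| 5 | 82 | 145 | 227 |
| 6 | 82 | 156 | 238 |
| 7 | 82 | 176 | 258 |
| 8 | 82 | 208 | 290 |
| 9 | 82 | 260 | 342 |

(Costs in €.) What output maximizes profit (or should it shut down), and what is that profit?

x = 0 (shut down); profit = -€82

Tabulate TR − TC: x=0: -82; x=1: -137; x=2: -168; x=3: -187; x=4: -193; x=5: -197; x=6: -202; x=7: -216; x=8: -242; x=9: -288.
Profit is highest at x = 0. Equivalently, the lowest AVC in the table is 176/7 ≈ €25.14 at x = 7, and P = €6 falls below it — price never covers variable cost, so the firm shuts down and loses only its fixed cost.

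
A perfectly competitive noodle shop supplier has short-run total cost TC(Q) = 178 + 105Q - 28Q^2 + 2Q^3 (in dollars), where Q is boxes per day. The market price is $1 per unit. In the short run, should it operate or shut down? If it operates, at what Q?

From TC, MC = TC'(Q) = 105 - 56Q + 6Q^2 and AVC = VC/Q = 105 - 28Q + 2Q^2.
AVC is minimized where dAVC/dQ = -28 + 4Q = 0, at Q = 7; min AVC = 105 - 28·7 + 2·7^2 = $7.
Since P = $1 < min AVC = $7, price fails to cover variable cost at any output.
The firm minimizes its loss by shutting down and losing only its fixed cost of $178.

Shut down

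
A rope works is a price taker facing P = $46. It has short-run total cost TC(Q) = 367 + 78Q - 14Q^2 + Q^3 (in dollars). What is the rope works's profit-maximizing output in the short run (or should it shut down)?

Produce at Q = 8

Variable cost is VC = 78Q - 14Q^2 + Q^3, so AVC = VC/Q = 78 - 14Q + Q^2 and MC = dTC/dQ = 78 - 28Q + 3Q^2.
The AVC parabola has its vertex at Q = 14/2 = 7, where AVC = 78 - 14·7 + 7^2 = $29.
Because $46 ≥ $29, revenue can cover variable cost; the firm operates.
Solving P = MC: 32 - 28Q + 3Q^2 = 0 ⇒ Q = 4/3 or 8. On the upward-sloping branch, Q* = 8.
Check: AVC at Q = 8 is $30 ≤ P, so revenue covers variable cost.
Profit = P·Q − TC = 46·8 − 607 = -$239, a loss, but smaller than the $367 fixed cost the firm would lose by shutting down.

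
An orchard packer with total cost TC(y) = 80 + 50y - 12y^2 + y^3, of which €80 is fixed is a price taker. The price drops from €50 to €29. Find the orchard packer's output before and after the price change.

Output falls from 8 to 7

AVC = 50 - 12y + y^2, minimized at y = 6 where min AVC = €14. MC = 50 - 24y + 3y^2.
With P = €50 above the shutdown price, P = MC gives y = 8.
At P = €29 ≥ min AVC, set P = MC: y = 7. The firm stays open but cuts output.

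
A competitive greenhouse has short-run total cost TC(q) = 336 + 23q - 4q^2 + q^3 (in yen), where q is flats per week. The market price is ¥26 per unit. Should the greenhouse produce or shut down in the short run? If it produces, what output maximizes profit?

Produce at q = 3

From TC, MC = TC'(q) = 23 - 8q + 3q^2 and AVC = VC/q = 23 - 4q + q^2.
The AVC parabola has its vertex at q = 4/2 = 2, where AVC = 23 - 4·2 + 2^2 = ¥19.
Because ¥26 ≥ ¥19, revenue can cover variable cost; the firm operates.
Set P = MC: 26 = 23 - 8q + 3q^2 → -3 - 8q + 3q^2 = 0. The roots are q = -1/3 and q = 3; the profit-maximizing output is on the rising part of MC, so q* = 3.
Check: AVC at q = 3 is ¥20 ≤ P, so revenue covers variable cost.
Profit = P·q − TC = 26·3 − 396 = -¥318, a loss, but smaller than the ¥336 fixed cost the firm would lose by shutting down.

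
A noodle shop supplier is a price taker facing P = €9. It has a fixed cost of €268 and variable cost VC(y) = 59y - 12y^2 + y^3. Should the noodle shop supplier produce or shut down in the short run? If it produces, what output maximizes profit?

Shut down

From TC, MC = TC'(y) = 59 - 24y + 3y^2 and AVC = VC/y = 59 - 12y + y^2.
The AVC parabola has its vertex at y = 12/2 = 6, where AVC = 59 - 12·6 + 6^2 = €23.
P = €9 lies below min AVC = €23; no output level covers variable cost.
Shutting down limits the loss to fixed cost, €268.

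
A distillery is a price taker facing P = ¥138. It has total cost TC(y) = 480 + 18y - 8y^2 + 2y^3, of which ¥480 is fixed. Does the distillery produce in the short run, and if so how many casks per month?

Produce at y = 6

Strip out fixed cost: VC = 18y - 8y^2 + 2y^3. Then AVC = 18 - 8y + 2y^2 and MC = 18 - 16y + 6y^2.
The AVC parabola has its vertex at y = 8/4 = 2, where AVC = 18 - 8·2 + 2·2^2 = ¥10.
Since P = ¥138 ≥ min AVC = ¥10, price covers variable cost and the firm should produce.
Set P = MC: 138 = 18 - 16y + 6y^2 → -120 - 16y + 6y^2 = 0. The roots are y = -10/3 and y = 6; the profit-maximizing output is on the rising part of MC, so y* = 6.
Check: AVC at y = 6 is ¥42 ≤ P, so revenue covers variable cost.
Profit = P·y − TC = 138·6 − 732 = ¥96.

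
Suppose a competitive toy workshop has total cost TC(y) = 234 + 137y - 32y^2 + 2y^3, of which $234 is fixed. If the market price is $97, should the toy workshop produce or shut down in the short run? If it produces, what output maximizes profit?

Strip out fixed cost: VC = 137y - 32y^2 + 2y^3. Then AVC = 137 - 32y + 2y^2 and MC = 137 - 64y + 6y^2.
The AVC parabola has its vertex at y = 32/4 = 8, where AVC = 137 - 32·8 + 2·8^2 = $9.
P = $97 exceeds min AVC = $9, so the firm stays open.
Solving P = MC: 40 - 64y + 6y^2 = 0 ⇒ y = 2/3 or 10. On the upward-sloping branch, y* = 10.
Check: AVC at y = 10 is $17 ≤ P, so revenue covers variable cost.
Profit = P·y − TC = 97·10 − 404 = $566.

Produce at y = 10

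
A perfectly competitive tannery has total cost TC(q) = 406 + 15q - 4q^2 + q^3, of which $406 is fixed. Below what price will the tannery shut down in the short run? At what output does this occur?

Short-run supply begins at min AVC. From VC = 15q - 4q^2 + q^3, AVC = 15 - 4q + q^2.
dAVC/dq = -4 + 2q = 0 gives q = 2. min AVC = 15 - 4·2 + 2^2 = 11.
So the shutdown price is $11.

$11 per unit, at q = 2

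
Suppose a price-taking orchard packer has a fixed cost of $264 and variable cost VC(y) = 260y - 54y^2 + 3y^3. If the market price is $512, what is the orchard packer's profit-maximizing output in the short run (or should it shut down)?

Produce at y = 14

From TC, MC = TC'(y) = 260 - 108y + 9y^2 and AVC = VC/y = 260 - 54y + 3y^2.
AVC is minimized where dAVC/dy = -54 + 6y = 0, at y = 9; min AVC = 260 - 54·9 + 3·9^2 = $17.
Because $512 ≥ $17, revenue can cover variable cost; the firm operates.
Set P = MC: 512 = 260 - 108y + 9y^2 → -252 - 108y + 9y^2 = 0. The roots are y = -2 and y = 14; the profit-maximizing output is on the rising part of MC, so y* = 14.
Check: AVC at y = 14 is $92 ≤ P, so revenue covers variable cost.
Profit = P·y − TC = 512·14 − 1552 = $5616.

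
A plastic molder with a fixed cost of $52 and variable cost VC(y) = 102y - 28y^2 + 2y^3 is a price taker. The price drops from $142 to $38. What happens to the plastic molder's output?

MC = 102 - 56y + 6y^2; the shutdown threshold is min AVC = $4 (at y = 7).
At P = $142 ≥ min AVC, set P = MC on the rising branch: y = 10.
At P = $38 ≥ min AVC, set P = MC: y = 8. The firm stays open but cuts output.

Output falls from 10 to 8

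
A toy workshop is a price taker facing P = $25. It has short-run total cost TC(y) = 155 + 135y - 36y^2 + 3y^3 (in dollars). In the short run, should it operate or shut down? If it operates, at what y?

Strip out fixed cost: VC = 135y - 36y^2 + 3y^3. Then AVC = 135 - 36y + 3y^2 and MC = 135 - 72y + 9y^2.
The AVC parabola has its vertex at y = 36/6 = 6, where AVC = 135 - 36·6 + 3·6^2 = $27.
Since P = $25 < min AVC = $27, price fails to cover variable cost at any output.
Shutting down limits the loss to fixed cost, $155.

Shut down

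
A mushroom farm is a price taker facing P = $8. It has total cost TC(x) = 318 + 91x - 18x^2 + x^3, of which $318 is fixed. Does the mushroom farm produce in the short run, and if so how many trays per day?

Strip out fixed cost: VC = 91x - 18x^2 + x^3. Then AVC = 91 - 18x + x^2 and MC = 91 - 36x + 3x^2.
AVC is minimized where dAVC/dx = -18 + 2x = 0, at x = 9; min AVC = 91 - 18·9 + 9^2 = $10.
With P < min AVC ($8 < $10), every unit sold adds to the loss.
Shutting down limits the loss to fixed cost, $318.

Shut down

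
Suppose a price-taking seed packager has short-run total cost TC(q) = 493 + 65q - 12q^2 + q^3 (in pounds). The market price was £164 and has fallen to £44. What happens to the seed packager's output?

Output falls from 11 to 7

AVC = 65 - 12q + q^2, minimized at q = 6 where min AVC = £29. MC = 65 - 24q + 3q^2.
With P = £164 above the shutdown price, P = MC gives q = 11.
At P = £44 ≥ min AVC, set P = MC: q = 7. The firm stays open but cuts output.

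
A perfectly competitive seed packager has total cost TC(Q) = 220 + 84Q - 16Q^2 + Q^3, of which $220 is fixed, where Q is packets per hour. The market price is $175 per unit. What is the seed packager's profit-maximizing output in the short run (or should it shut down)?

Produce at Q = 13

From TC, MC = TC'(Q) = 84 - 32Q + 3Q^2 and AVC = VC/Q = 84 - 16Q + Q^2.
The AVC parabola has its vertex at Q = 16/2 = 8, where AVC = 84 - 16·8 + 8^2 = $20.
P = $175 exceeds min AVC = $20, so the firm stays open.
Set P = MC: 175 = 84 - 32Q + 3Q^2 → -91 - 32Q + 3Q^2 = 0. The roots are Q = -7/3 and Q = 13; the profit-maximizing output is on the rising part of MC, so Q* = 13.
Check: AVC at Q = 13 is $45 ≤ P, so revenue covers variable cost.
Profit = P·Q − TC = 175·13 − 805 = $1470.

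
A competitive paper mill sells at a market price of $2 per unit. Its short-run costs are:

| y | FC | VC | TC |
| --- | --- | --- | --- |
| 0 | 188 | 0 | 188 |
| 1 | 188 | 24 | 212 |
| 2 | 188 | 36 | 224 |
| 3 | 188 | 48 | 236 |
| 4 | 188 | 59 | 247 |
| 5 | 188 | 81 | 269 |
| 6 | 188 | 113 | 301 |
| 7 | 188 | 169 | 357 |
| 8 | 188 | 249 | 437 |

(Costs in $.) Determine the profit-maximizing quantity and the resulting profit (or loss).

y = 0 (shut down); profit = -$188

Compute π = P·y − TC at each output: y=0: -188; y=1: -210; y=2: -220; y=3: -230; y=4: -239; y=5: -259; y=6: -289; y=7: -343; y=8: -421.
Profit is highest at y = 0. Equivalently, the lowest AVC in the table is 59/4 ≈ $14.75 at y = 4, and P = $2 falls below it — price never covers variable cost, so the firm shuts down and loses only its fixed cost.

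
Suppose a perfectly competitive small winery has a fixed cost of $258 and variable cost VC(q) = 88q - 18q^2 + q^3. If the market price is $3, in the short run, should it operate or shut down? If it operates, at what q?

Shut down

Variable cost is VC = 88q - 18q^2 + q^3, so AVC = VC/q = 88 - 18q + q^2 and MC = dTC/dq = 88 - 36q + 3q^2.
AVC is minimized where dAVC/dq = -18 + 2q = 0, at q = 9; min AVC = 88 - 18·9 + 9^2 = $7.
With P < min AVC ($3 < $7), every unit sold adds to the loss.
Shutting down limits the loss to fixed cost, $258.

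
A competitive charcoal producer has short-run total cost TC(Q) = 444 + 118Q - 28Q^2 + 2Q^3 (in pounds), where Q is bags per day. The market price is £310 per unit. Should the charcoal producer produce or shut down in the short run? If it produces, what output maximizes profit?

Produce at Q = 12

Variable cost is VC = 118Q - 28Q^2 + 2Q^3, so AVC = VC/Q = 118 - 28Q + 2Q^2 and MC = dTC/dQ = 118 - 56Q + 6Q^2.
AVC is minimized where dAVC/dQ = -28 + 4Q = 0, at Q = 7; min AVC = 118 - 28·7 + 2·7^2 = £20.
Because £310 ≥ £20, revenue can cover variable cost; the firm operates.
Solving P = MC: -192 - 56Q + 6Q^2 = 0 ⇒ Q = -8/3 or 12. On the upward-sloping branch, Q* = 12.
Check: AVC at Q = 12 is £70 ≤ P, so revenue covers variable cost.
Profit = P·Q − TC = 310·12 − 1284 = £2436.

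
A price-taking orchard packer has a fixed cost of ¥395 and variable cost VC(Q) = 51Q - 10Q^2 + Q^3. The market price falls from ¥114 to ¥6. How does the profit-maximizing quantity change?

AVC = 51 - 10Q + Q^2, minimized at Q = 5 where min AVC = ¥26. MC = 51 - 20Q + 3Q^2.
At P = ¥114 ≥ min AVC, set P = MC on the rising branch: Q = 9.
At P = ¥6 < min AVC = ¥26, price no longer covers variable cost at any output, so the firm shuts down: Q = 0.

Output falls from 9 to 0 (the firm shuts down)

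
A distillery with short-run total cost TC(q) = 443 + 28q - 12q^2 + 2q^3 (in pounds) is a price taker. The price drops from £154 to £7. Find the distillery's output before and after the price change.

Output falls from 7 to 0 (the firm shuts down)

MC = 28 - 24q + 6q^2; the shutdown threshold is min AVC = £10 (at q = 3).
With P = £154 above the shutdown price, P = MC gives q = 7.
At P = £7 < min AVC = £10, price no longer covers variable cost at any output, so the firm shuts down: q = 0.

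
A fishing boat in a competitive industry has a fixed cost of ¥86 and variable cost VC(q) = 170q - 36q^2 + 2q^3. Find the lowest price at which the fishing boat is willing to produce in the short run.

The firm shuts down when price falls below the minimum of average variable cost. AVC = VC/q = 170 - 36q + 2q^2.
At the minimum of AVC, MC = AVC. MC = 170 - 72q + 6q^2; setting MC = AVC gives 4q^2 - 36q = 0, so q = 9. min AVC = 8.
For P < ¥8 the firm produces nothing.

¥8 per unit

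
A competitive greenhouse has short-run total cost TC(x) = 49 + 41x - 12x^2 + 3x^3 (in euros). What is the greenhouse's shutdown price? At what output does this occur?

The shutdown price is the minimum of AVC. VC = 41x - 12x^2 + 3x^3, so AVC = 41 - 12x + 3x^2.
At the minimum of AVC, MC = AVC. MC = 41 - 24x + 9x^2; setting MC = AVC gives 6x^2 - 12x = 0, so x = 2. min AVC = 29.
For P < €29 the firm produces nothing.

€29 per unit, at x = 2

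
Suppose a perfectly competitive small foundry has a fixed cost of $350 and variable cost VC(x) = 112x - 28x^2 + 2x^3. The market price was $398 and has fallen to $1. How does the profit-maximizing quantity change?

AVC = 112 - 28x + 2x^2, minimized at x = 7 where min AVC = $14. MC = 112 - 56x + 6x^2.
With P = $398 above the shutdown price, P = MC gives x = 13.
At P = $1 < min AVC = $14, price no longer covers variable cost at any output, so the firm shuts down: x = 0.

Output falls from 13 to 0 (the firm shuts down)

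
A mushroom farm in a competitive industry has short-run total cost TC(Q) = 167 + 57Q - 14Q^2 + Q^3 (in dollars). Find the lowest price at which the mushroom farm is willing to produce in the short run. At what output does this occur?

The shutdown price is the minimum of AVC. VC = 57Q - 14Q^2 + Q^3, so AVC = 57 - 14Q + Q^2.
At the minimum of AVC, MC = AVC. MC = 57 - 28Q + 3Q^2; setting MC = AVC gives 2Q^2 - 14Q = 0, so Q = 7. min AVC = 8.
The firm shuts down for any P below $8.

$8 per unit, at Q = 7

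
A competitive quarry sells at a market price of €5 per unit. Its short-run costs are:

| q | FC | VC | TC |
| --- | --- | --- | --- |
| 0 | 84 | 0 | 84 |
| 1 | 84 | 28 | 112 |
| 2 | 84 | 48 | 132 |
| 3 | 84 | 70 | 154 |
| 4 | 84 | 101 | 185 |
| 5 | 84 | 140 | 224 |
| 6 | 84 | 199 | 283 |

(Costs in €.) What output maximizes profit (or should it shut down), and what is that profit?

q = 0 (shut down); profit = -€84

Compute π = P·q − TC at each output: q=0: -84; q=1: -107; q=2: -122; q=3: -139; q=4: -165; q=5: -199; q=6: -253.
Profit is highest at q = 0. Equivalently, the lowest AVC in the table is 70/3 ≈ €23.33 at q = 3, and P = €5 falls below it — price never covers variable cost, so the firm shuts down and loses only its fixed cost.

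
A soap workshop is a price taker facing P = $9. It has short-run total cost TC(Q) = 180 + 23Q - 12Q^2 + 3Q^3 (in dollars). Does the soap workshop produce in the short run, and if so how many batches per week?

Variable cost is VC = 23Q - 12Q^2 + 3Q^3, so AVC = VC/Q = 23 - 12Q + 3Q^2 and MC = dTC/dQ = 23 - 24Q + 9Q^2.
The AVC parabola has its vertex at Q = 12/6 = 2, where AVC = 23 - 12·2 + 3·2^2 = $11.
With P < min AVC ($9 < $11), every unit sold adds to the loss.
Best response: produce nothing and absorb the $180 fixed cost.

Shut down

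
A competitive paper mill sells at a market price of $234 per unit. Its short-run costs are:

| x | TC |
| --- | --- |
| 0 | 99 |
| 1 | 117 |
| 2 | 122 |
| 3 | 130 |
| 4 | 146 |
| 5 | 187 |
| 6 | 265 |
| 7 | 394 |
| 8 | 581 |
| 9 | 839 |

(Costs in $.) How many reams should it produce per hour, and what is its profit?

Profit at each row (π = 234x − TC): x=0: -99; x=1: 117; x=2: 346; x=3: 572; x=4: 790; x=5: 983; x=6: 1139; x=7: 1244; x=8: 1291; x=9: 1267.
Profit is maximized at x = 8. AVC there is 482/8 = $60.25 ≤ P, so producing beats shutting down (which would give -$99).

x = 8; profit = $1291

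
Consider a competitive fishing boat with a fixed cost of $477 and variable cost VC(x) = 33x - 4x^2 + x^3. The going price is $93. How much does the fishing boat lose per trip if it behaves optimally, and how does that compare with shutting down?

AVC = 33 - 4x + x^2; min AVC = $29 at x = 2. Since P = $93 ≥ min AVC, the firm produces.
MC = 33 - 8x + 3x^2. Setting P = MC and taking the root on the rising branch gives x* = 6.
TR = 93·6 = 558. TC = 477 + 270 = 747. Profit = 558 − 747 = -$189.
By producing, the firm covers all variable cost plus $288 of fixed cost; shutting down would lose the full $477.

Profit = -$189 at x = 6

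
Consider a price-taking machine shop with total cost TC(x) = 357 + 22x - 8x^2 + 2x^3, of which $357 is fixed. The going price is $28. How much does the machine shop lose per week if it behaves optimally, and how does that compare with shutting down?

AVC = 22 - 8x + 2x^2 has its minimum $14 at x = 2; price $28 clears that bar, so the firm operates.
With MC = 22 - 16x + 6x^2, P = MC on the upward-sloping part at x* = 3.
TR = 28·3 = 84. TC = 357 + 48 = 405. Profit = 84 − 405 = -$321.
By producing, the firm covers all variable cost plus $36 of fixed cost; shutting down would lose the full $357.

Profit = -$321 at x = 3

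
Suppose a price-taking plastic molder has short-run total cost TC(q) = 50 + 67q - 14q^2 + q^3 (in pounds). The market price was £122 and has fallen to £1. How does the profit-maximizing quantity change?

AVC = 67 - 14q + q^2, minimized at q = 7 where min AVC = £18. MC = 67 - 28q + 3q^2.
With P = £122 above the shutdown price, P = MC gives q = 11.
At P = £1 < min AVC = £18, price no longer covers variable cost at any output, so the firm shuts down: q = 0.

Output falls from 11 to 0 (the firm shuts down)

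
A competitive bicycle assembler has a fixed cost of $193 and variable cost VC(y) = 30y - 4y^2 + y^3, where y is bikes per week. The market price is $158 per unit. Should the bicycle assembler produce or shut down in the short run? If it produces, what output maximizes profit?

From TC, MC = TC'(y) = 30 - 8y + 3y^2 and AVC = VC/y = 30 - 4y + y^2.
The AVC parabola has its vertex at y = 4/2 = 2, where AVC = 30 - 4·2 + 2^2 = $26.
Since P = $158 ≥ min AVC = $26, price covers variable cost and the firm should produce.
Set P = MC: 158 = 30 - 8y + 3y^2 → -128 - 8y + 3y^2 = 0. The roots are y = -16/3 and y = 8; the profit-maximizing output is on the rising part of MC, so y* = 8.
Check: AVC at y = 8 is $62 ≤ P, so revenue covers variable cost.
Profit = P·y − TC = 158·8 − 689 = $575.

Produce at y = 8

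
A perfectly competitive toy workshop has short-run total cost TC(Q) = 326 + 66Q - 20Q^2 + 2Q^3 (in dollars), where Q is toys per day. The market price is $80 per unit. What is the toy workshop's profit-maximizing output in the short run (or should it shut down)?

Variable cost is VC = 66Q - 20Q^2 + 2Q^3, so AVC = VC/Q = 66 - 20Q + 2Q^2 and MC = dTC/dQ = 66 - 40Q + 6Q^2.
AVC hits its minimum where MC = AVC, at Q = 5, giving min AVC = 66 - 20·5 + 2·5^2 = $16.
Since P = $80 ≥ min AVC = $16, price covers variable cost and the firm should produce.
Solving P = MC: -14 - 40Q + 6Q^2 = 0 ⇒ Q = -1/3 or 7. On the upward-sloping branch, Q* = 7.
Check: AVC at Q = 7 is $24 ≤ P, so revenue covers variable cost.
Profit = P·Q − TC = 80·7 − 494 = $66.

Produce at Q = 7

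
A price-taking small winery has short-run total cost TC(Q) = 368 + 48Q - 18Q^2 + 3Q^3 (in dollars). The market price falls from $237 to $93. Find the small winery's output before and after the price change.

MC = 48 - 36Q + 9Q^2; the shutdown threshold is min AVC = $21 (at Q = 3).
With P = $237 above the shutdown price, P = MC gives Q = 7.
At P = $93 ≥ min AVC, set P = MC: Q = 5. The firm stays open but cuts output.

Output falls from 7 to 5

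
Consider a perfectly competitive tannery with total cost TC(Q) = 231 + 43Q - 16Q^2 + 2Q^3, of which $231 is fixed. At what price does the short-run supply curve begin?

Short-run supply begins at min AVC. From VC = 43Q - 16Q^2 + 2Q^3, AVC = 43 - 16Q + 2Q^2.
dAVC/dQ = -16 + 4Q = 0 gives Q = 4. min AVC = 43 - 16·4 + 2·4^2 = 11.
For P < $11 the firm produces nothing.

$11 per unit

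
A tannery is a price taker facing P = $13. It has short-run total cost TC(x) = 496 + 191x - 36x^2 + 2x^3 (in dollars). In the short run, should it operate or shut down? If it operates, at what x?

Variable cost is VC = 191x - 36x^2 + 2x^3, so AVC = VC/x = 191 - 36x + 2x^2 and MC = dTC/dx = 191 - 72x + 6x^2.
The AVC parabola has its vertex at x = 36/4 = 9, where AVC = 191 - 36·9 + 2·9^2 = $29.
With P < min AVC ($13 < $29), every unit sold adds to the loss.
Shutting down limits the loss to fixed cost, $496.

Shut down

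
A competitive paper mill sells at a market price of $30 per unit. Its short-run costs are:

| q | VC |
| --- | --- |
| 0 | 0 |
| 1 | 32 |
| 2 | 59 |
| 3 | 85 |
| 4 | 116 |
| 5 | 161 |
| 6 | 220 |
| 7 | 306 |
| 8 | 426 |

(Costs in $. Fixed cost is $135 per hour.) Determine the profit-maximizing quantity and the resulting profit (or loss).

Compute π = P·q − TC at each output: q=0: -135; q=1: -137; q=2: -134; q=3: -130; q=4: -131; q=5: -146; q=6: -175; q=7: -231; q=8: -321.
Profit is maximized at q = 3. AVC there is 85/3 = $28.33 ≤ P, so producing beats shutting down (which would give -$135).

q = 3; profit = -$130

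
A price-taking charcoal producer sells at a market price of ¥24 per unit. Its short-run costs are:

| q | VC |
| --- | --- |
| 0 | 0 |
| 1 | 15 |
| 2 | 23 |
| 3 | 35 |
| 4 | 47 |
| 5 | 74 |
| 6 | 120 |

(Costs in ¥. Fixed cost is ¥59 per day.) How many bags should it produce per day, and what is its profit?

Compute π = P·q − TC at each output: q=0: -59; q=1: -50; q=2: -34; q=3: -22; q=4: -10; q=5: -13; q=6: -35.
Profit is maximized at q = 4. AVC there is 47/4 = ¥11.75 ≤ P, so producing beats shutting down (which would give -¥59).

q = 4; profit = -¥10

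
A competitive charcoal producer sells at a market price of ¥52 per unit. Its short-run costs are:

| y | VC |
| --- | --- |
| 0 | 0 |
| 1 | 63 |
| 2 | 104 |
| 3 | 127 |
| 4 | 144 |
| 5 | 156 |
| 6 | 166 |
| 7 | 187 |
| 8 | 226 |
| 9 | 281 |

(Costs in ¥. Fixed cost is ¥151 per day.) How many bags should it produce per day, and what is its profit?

y = 8; profit = ¥39

Profit at each row (π = 52y − TC): y=0: -151; y=1: -162; y=2: -151; y=3: -122; y=4: -87; y=5: -47; y=6: -5; y=7: 26; y=8: 39; y=9: 36.
Profit is maximized at y = 8. AVC there is 226/8 = ¥28.25 ≤ P, so producing beats shutting down (which would give -¥151).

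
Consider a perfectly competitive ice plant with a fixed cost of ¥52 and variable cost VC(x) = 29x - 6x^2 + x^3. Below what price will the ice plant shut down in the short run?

Short-run supply begins at min AVC. From VC = 29x - 6x^2 + x^3, AVC = 29 - 6x + x^2.
At the minimum of AVC, MC = AVC. MC = 29 - 12x + 3x^2; setting MC = AVC gives 2x^2 - 6x = 0, so x = 3. min AVC = 20.
The firm shuts down for any P below ¥20.

¥20 per unit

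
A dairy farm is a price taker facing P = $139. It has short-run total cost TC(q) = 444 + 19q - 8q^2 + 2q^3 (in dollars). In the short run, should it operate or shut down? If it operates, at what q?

Produce at q = 6

Variable cost is VC = 19q - 8q^2 + 2q^3, so AVC = VC/q = 19 - 8q + 2q^2 and MC = dTC/dq = 19 - 16q + 6q^2.
The AVC parabola has its vertex at q = 8/4 = 2, where AVC = 19 - 8·2 + 2·2^2 = $11.
P = $139 exceeds min AVC = $11, so the firm stays open.
P = MC gives -120 - 16q + 6q^2 = 0, with roots -10/3 and 6. Take the larger (rising MC): q* = 6.
Check: AVC at q = 6 is $43 ≤ P, so revenue covers variable cost.
Profit = P·q − TC = 139·6 − 702 = $132.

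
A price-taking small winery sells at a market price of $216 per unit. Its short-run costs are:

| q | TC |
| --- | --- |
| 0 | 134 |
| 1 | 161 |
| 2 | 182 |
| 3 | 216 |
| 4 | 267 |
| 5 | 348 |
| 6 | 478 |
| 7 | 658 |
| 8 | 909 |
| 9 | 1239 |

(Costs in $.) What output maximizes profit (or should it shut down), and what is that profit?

Tabulate TR − TC: q=0: -134; q=1: 55; q=2: 250; q=3: 432; q=4: 597; q=5: 732; q=6: 818; q=7: 854; q=8: 819; q=9: 705.
Profit is maximized at q = 7. AVC there is 524/7 = $74.86 ≤ P, so producing beats shutting down (which would give -$134).

q = 7; profit = $854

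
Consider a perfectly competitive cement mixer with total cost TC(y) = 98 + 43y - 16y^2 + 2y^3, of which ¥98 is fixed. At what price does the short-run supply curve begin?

The shutdown price is the minimum of AVC. VC = 43y - 16y^2 + 2y^3, so AVC = 43 - 16y + 2y^2.
dAVC/dy = -16 + 4y = 0 gives y = 4. min AVC = 43 - 16·4 + 2·4^2 = 11.
For P < ¥11 the firm produces nothing.

¥11 per unit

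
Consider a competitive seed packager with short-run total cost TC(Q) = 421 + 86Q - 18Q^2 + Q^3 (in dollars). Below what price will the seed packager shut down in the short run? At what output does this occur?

Short-run supply begins at min AVC. From VC = 86Q - 18Q^2 + Q^3, AVC = 86 - 18Q + Q^2.
dAVC/dQ = -18 + 2Q = 0 gives Q = 9. min AVC = 86 - 18·9 + 9^2 = 5.
So the shutdown price is $5.

$5 per unit, at Q = 9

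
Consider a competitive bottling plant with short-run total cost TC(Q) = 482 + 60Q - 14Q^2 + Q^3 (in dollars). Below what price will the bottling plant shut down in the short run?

The firm shuts down when price falls below the minimum of average variable cost. AVC = VC/Q = 60 - 14Q + Q^2.
dAVC/dQ = -14 + 2Q = 0 gives Q = 7. min AVC = 60 - 14·7 + 7^2 = 11.
The firm shuts down for any P below $11.

$11 per unit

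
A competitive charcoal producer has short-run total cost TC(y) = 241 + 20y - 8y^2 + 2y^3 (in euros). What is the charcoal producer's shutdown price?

€12 per unit

The shutdown price is the minimum of AVC. VC = 20y - 8y^2 + 2y^3, so AVC = 20 - 8y + 2y^2.
dAVC/dy = -8 + 4y = 0 gives y = 2. min AVC = 20 - 8·2 + 2·2^2 = 12.
For P < €12 the firm produces nothing.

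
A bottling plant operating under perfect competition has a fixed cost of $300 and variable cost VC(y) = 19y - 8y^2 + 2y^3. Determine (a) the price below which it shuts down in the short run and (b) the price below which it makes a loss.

AVC = 19 - 8y + 2y^2; minimized at y = 2, giving min AVC = $11. That is the shutdown price.
ATC = 300/y + 19 - 8y + 2y^2. Setting dATC/dy = −300/y^2 − 8 + 4y = 0 gives y = 5 (since 4·5^3 − 8·5^2 = 300).
min ATC = 300/5 + 19 − 8·5 + 2·5^2 = $89. That is the break-even price.
Between these two prices the firm operates at a loss; above $89 it earns a profit.

Shutdown price = $11; break-even price = $89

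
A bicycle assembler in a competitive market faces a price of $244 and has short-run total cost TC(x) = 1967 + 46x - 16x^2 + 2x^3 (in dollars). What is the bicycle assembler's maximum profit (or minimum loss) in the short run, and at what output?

AVC = 46 - 16x + 2x^2 has its minimum $14 at x = 4; price $244 clears that bar, so the firm operates.
With MC = 46 - 32x + 6x^2, P = MC on the upward-sloping part at x* = 9.
TR = 244·9 = 2196. TC = 1967 + 576 = 2543. Profit = 2196 − 2543 = -$347.
By producing, the firm covers all variable cost plus $1620 of fixed cost; shutting down would lose the full $1967.

Profit = -$347 at x = 9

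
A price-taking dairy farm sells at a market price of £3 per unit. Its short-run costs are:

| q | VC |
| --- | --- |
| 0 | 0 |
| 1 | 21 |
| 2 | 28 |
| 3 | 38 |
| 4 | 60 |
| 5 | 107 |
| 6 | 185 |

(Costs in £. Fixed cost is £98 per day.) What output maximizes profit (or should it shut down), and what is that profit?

q = 0 (shut down); profit = -£98

Tabulate TR − TC: q=0: -98; q=1: -116; q=2: -120; q=3: -127; q=4: -146; q=5: -190; q=6: -265.
Profit is highest at q = 0. Equivalently, the lowest AVC in the table is 38/3 ≈ £12.67 at q = 3, and P = £3 falls below it — price never covers variable cost, so the firm shuts down and loses only its fixed cost.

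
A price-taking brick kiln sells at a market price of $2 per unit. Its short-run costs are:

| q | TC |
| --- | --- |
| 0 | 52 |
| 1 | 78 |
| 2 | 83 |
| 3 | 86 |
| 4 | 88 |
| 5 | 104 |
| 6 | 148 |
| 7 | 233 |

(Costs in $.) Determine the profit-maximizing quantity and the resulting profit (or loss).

q = 0 (shut down); profit = -$52

Tabulate TR − TC: q=0: -52; q=1: -76; q=2: -79; q=3: -80; q=4: -80; q=5: -94; q=6: -136; q=7: -219.
Profit is highest at q = 0. Equivalently, the lowest AVC in the table is 36/4 ≈ $9 at q = 4, and P = $2 falls below it — price never covers variable cost, so the firm shuts down and loses only its fixed cost.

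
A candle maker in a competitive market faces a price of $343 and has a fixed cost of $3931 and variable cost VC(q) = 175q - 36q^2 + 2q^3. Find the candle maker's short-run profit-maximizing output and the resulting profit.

Profit = -$11 at q = 14

AVC = 175 - 36q + 2q^2; min AVC = $13 at q = 9. Since P = $343 ≥ min AVC, the firm produces.
With MC = 175 - 72q + 6q^2, P = MC on the upward-sloping part at q* = 14.
TR = 343·14 = 4802. TC = 3931 + 882 = 4813. Profit = 4802 − 4813 = -$11.
That loss of $11 beats the $3931 the firm would lose by shutting down; producing recovers $3920 of fixed cost.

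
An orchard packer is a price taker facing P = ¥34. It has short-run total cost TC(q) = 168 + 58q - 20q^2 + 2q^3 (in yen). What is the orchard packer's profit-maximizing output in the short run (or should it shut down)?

Produce at q = 6

Strip out fixed cost: VC = 58q - 20q^2 + 2q^3. Then AVC = 58 - 20q + 2q^2 and MC = 58 - 40q + 6q^2.
The AVC parabola has its vertex at q = 20/4 = 5, where AVC = 58 - 20·5 + 2·5^2 = ¥8.
Because ¥34 ≥ ¥8, revenue can cover variable cost; the firm operates.
P = MC gives 24 - 40q + 6q^2 = 0, with roots 2/3 and 6. Take the larger (rising MC): q* = 6.
Check: AVC at q = 6 is ¥10 ≤ P, so revenue covers variable cost.
Profit = P·q − TC = 34·6 − 228 = -¥24, a loss, but smaller than the ¥168 fixed cost the firm would lose by shutting down.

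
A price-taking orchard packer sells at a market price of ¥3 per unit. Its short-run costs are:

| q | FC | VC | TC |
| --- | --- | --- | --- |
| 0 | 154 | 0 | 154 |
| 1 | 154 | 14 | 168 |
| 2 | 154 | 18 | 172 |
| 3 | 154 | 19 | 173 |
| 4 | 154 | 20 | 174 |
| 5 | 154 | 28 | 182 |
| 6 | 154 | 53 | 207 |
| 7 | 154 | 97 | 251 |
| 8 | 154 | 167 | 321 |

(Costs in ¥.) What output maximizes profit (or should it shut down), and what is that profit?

q = 0 (shut down); profit = -¥154

Tabulate TR − TC: q=0: -154; q=1: -165; q=2: -166; q=3: -164; q=4: -162; q=5: -167; q=6: -189; q=7: -230; q=8: -297.
Profit is highest at q = 0. Equivalently, the lowest AVC in the table is 20/4 ≈ ¥5 at q = 4, and P = ¥3 falls below it — price never covers variable cost, so the firm shuts down and loses only its fixed cost.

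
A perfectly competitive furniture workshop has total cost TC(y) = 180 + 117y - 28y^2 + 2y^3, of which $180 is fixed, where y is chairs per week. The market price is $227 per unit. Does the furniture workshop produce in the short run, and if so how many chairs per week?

From TC, MC = TC'(y) = 117 - 56y + 6y^2 and AVC = VC/y = 117 - 28y + 2y^2.
AVC hits its minimum where MC = AVC, at y = 7, giving min AVC = 117 - 28·7 + 2·7^2 = $19.
P = $227 exceeds min AVC = $19, so the firm stays open.
Set P = MC: 227 = 117 - 56y + 6y^2 → -110 - 56y + 6y^2 = 0. The roots are y = -5/3 and y = 11; the profit-maximizing output is on the rising part of MC, so y* = 11.
Check: AVC at y = 11 is $51 ≤ P, so revenue covers variable cost.
Profit = P·y − TC = 227·11 − 741 = $1756.

Produce at y = 11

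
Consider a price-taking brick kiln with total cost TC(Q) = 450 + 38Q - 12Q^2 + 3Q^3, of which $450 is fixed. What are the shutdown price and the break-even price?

Shutdown price = min AVC. AVC = 38 - 12Q + 3Q^2, with vertex at Q = 2 and minimum $26.
ATC = 450/Q + 38 - 12Q + 3Q^2. Setting dATC/dQ = −450/Q^2 − 12 + 6Q = 0 gives Q = 5 (since 6·5^3 − 12·5^2 = 450).
min ATC = 450/5 + 38 − 12·5 + 3·5^2 = $143. That is the break-even price.
Between these two prices the firm operates at a loss; above $143 it earns a profit.

Shutdown price = $26; break-even price = $143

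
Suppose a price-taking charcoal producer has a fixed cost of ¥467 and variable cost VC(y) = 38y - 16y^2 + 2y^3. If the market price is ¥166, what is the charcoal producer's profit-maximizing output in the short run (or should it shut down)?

Produce at y = 8

Variable cost is VC = 38y - 16y^2 + 2y^3, so AVC = VC/y = 38 - 16y + 2y^2 and MC = dTC/dy = 38 - 32y + 6y^2.
The AVC parabola has its vertex at y = 16/4 = 4, where AVC = 38 - 16·4 + 2·4^2 = ¥6.
P = ¥166 exceeds min AVC = ¥6, so the firm stays open.
Set P = MC: 166 = 38 - 32y + 6y^2 → -128 - 32y + 6y^2 = 0. The roots are y = -8/3 and y = 8; the profit-maximizing output is on the rising part of MC, so y* = 8.
Check: AVC at y = 8 is ¥38 ≤ P, so revenue covers variable cost.
Profit = P·y − TC = 166·8 − 771 = ¥557.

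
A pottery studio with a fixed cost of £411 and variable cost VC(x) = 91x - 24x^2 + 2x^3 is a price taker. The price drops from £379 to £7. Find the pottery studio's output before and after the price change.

Output falls from 12 to 0 (the firm shuts down)

MC = 91 - 48x + 6x^2; the shutdown threshold is min AVC = £19 (at x = 6).
With P = £379 above the shutdown price, P = MC gives x = 12.
At P = £7 < min AVC = £19, price no longer covers variable cost at any output, so the firm shuts down: x = 0.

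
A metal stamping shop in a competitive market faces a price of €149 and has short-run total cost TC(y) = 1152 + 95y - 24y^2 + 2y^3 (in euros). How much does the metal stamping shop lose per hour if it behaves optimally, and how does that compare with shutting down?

Profit = -€180 at y = 9

AVC = 95 - 24y + 2y^2 has its minimum €23 at y = 6; price €149 clears that bar, so the firm operates.
MC = 95 - 48y + 6y^2. Setting P = MC and taking the root on the rising branch gives y* = 9.
TR = 149·9 = 1341. TC = 1152 + 369 = 1521. Profit = 1341 − 1521 = -€180.
That loss of €180 beats the €1152 the firm would lose by shutting down; producing recovers €972 of fixed cost.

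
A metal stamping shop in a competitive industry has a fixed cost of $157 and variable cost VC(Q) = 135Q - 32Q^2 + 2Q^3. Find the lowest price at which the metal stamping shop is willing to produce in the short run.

The shutdown price is the minimum of AVC. VC = 135Q - 32Q^2 + 2Q^3, so AVC = 135 - 32Q + 2Q^2.
At the minimum of AVC, MC = AVC. MC = 135 - 64Q + 6Q^2; setting MC = AVC gives 4Q^2 - 32Q = 0, so Q = 8. min AVC = 7.
So the shutdown price is $7.

$7 per unit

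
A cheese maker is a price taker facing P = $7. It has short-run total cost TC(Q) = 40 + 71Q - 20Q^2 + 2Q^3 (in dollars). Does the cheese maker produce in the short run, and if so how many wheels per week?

Strip out fixed cost: VC = 71Q - 20Q^2 + 2Q^3. Then AVC = 71 - 20Q + 2Q^2 and MC = 71 - 40Q + 6Q^2.
AVC hits its minimum where MC = AVC, at Q = 5, giving min AVC = 71 - 20·5 + 2·5^2 = $21.
With P < min AVC ($7 < $21), every unit sold adds to the loss.
The firm minimizes its loss by shutting down and losing only its fixed cost of $40.

Shut down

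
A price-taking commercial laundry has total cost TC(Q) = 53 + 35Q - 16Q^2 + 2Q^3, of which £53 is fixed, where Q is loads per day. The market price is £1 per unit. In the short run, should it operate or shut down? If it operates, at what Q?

Variable cost is VC = 35Q - 16Q^2 + 2Q^3, so AVC = VC/Q = 35 - 16Q + 2Q^2 and MC = dTC/dQ = 35 - 32Q + 6Q^2.
AVC hits its minimum where MC = AVC, at Q = 4, giving min AVC = 35 - 16·4 + 2·4^2 = £3.
With P < min AVC (£1 < £3), every unit sold adds to the loss.
Best response: produce nothing and absorb the £53 fixed cost.

Shut down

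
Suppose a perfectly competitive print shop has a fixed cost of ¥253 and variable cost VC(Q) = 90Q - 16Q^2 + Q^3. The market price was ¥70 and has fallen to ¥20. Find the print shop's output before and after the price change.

Output falls from 10 to 0 (the firm shuts down)

MC = 90 - 32Q + 3Q^2; the shutdown threshold is min AVC = ¥26 (at Q = 8).
At P = ¥70 ≥ min AVC, set P = MC on the rising branch: Q = 10.
At P = ¥20 < min AVC = ¥26, price no longer covers variable cost at any output, so the firm shuts down: Q = 0.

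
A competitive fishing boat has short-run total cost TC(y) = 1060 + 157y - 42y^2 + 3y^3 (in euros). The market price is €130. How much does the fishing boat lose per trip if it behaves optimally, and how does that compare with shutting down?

AVC = 157 - 42y + 3y^2 has its minimum €10 at y = 7; price €130 clears that bar, so the firm operates.
MC = 157 - 84y + 9y^2. Setting P = MC and taking the root on the rising branch gives y* = 9.
TR = 130·9 = 1170. TC = 1060 + 198 = 1258. Profit = 1170 − 1258 = -€88.
Shutting down would mean losing the fixed cost of €1060, so operating at a loss of €88 is better by €972.

Profit = -€88 at y = 9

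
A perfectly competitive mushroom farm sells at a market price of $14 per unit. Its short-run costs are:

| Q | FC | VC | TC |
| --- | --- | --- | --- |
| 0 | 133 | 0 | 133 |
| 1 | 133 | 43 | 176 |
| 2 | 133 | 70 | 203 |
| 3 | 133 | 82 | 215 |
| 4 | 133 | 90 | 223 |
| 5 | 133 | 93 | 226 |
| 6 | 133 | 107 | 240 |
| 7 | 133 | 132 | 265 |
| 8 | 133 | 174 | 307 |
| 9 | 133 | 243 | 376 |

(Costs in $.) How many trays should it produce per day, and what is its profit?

Q = 0 (shut down); profit = -$133

Tabulate TR − TC: Q=0: -133; Q=1: -162; Q=2: -175; Q=3: -173; Q=4: -167; Q=5: -156; Q=6: -156; Q=7: -167; Q=8: -195; Q=9: -250.
Profit is highest at Q = 0. Equivalently, the lowest AVC in the table is 107/6 ≈ $17.83 at Q = 6, and P = $14 falls below it — price never covers variable cost, so the firm shuts down and loses only its fixed cost.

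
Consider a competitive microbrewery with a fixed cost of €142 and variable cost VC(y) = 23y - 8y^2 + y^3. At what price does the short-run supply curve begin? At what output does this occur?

The firm shuts down when price falls below the minimum of average variable cost. AVC = VC/y = 23 - 8y + y^2.
dAVC/dy = -8 + 2y = 0 gives y = 4. min AVC = 23 - 8·4 + 4^2 = 7.
So the shutdown price is €7.

€7 per unit, at y = 4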